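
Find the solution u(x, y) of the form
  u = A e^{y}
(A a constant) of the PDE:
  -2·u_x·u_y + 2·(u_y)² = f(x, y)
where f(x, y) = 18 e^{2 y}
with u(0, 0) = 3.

Substitute the ansatz u = A e^{y} into the left-hand side.
Derivatives of the ansatz:
  u_x = 0
  u_y = A e^{y}
Term by term:
  -2·u_x·u_y = 0
  2·(u_y)² = 2 A^{2} e^{2 y}
So the left-hand side equals
  2 A^{2} e^{2 y}
This must equal f(x, y) = 18 e^{2 y} identically.
Matching coefficients of the independent functions:
  [e^{2 y}]:  2 A^{2} = 18
These equations allow (A) = (-3) or (3).
Impose the point condition(s):
  u(0, 0) = 3  ⟹  A = 3
Only A = 3 satisfies everything.
Hence u(x, y) = 3 e^{y}.

Answer: u(x, y) = 3 e^{y}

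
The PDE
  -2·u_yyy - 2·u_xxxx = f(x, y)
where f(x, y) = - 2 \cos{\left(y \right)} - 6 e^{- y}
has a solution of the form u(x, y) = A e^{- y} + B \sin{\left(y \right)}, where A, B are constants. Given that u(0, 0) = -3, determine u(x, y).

Answer: u(x, y) = - \sin{\left(y \right)} - 3 e^{- y}

Derivation:
Substitute the ansatz u = A e^{- y} + B \sin{\left(y \right)} into the left-hand side.
Derivatives of the ansatz:
  u_yyy = - A e^{- y} - B \cos{\left(y \right)}
  u_xxxx = 0
Term by term:
  -2·u_yyy = 2 A e^{- y} + 2 B \cos{\left(y \right)}
  -2·u_xxxx = 0
So the left-hand side equals
  2 A e^{- y} + 2 B \cos{\left(y \right)}
This must equal f(x, y) = - 2 \cos{\left(y \right)} - 6 e^{- y} identically.
Matching coefficients of the independent functions:
  [e^{- y}]:  2 A = -6
  [\cos{\left(y \right)}]:  2 B = -2
Solving: A = -3, B = -1.
Check against the point condition:
  u(0, 0) = -3  ⟹  A = -3  ✓
Hence u(x, y) = - \sin{\left(y \right)} - 3 e^{- y}.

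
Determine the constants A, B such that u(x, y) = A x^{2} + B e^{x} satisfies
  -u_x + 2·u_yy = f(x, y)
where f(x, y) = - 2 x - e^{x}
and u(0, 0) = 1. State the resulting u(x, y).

Substitute the ansatz u = A x^{2} + B e^{x} into the left-hand side.
Derivatives of the ansatz:
  u_x = 2 A x + B e^{x}
  u_yy = 0
Term by term:
  -u_x = - 2 A x - B e^{x}
  2·u_yy = 0
So the left-hand side equals
  - 2 A x - B e^{x}
This must equal f(x, y) = - 2 x - e^{x} identically.
Matching coefficients of the independent functions:
  [x]:  - 2 A = -2
  [e^{x}]:  - B = -1
Solving: A = 1, B = 1.
Check against the point condition:
  u(0, 0) = 1  ⟹  B = 1  ✓
Hence u(x, y) = x^{2} + e^{x}.

Answer: u(x, y) = x^{2} + e^{x}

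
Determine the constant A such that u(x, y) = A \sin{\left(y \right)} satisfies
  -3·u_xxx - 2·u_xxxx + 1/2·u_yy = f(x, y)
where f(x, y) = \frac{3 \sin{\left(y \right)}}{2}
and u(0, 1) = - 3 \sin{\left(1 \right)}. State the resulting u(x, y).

Substitute the ansatz u = A \sin{\left(y \right)} into the left-hand side.
Derivatives of the ansatz:
  u_xxx = 0
  u_xxxx = 0
  u_yy = - A \sin{\left(y \right)}
Term by term:
  -3·u_xxx = 0
  -2·u_xxxx = 0
  1/2·u_yy = - \frac{A \sin{\left(y \right)}}{2}
So the left-hand side equals
  - \frac{A \sin{\left(y \right)}}{2}
This must equal f(x, y) = \frac{3 \sin{\left(y \right)}}{2} identically.
Matching coefficients of the independent functions:
  [\sin{\left(y \right)}]:  - \frac{A}{2} = \frac{3}{2}
Solving: A = -3.
Check against the point condition:
  u(0, 1) = - 3 \sin{\left(1 \right)}  ⟹  A \sin{\left(1 \right)} = - 3 \sin{\left(1 \right)}  ✓
Hence u(x, y) = - 3 \sin{\left(y \right)}.

Answer: u(x, y) = - 3 \sin{\left(y \right)}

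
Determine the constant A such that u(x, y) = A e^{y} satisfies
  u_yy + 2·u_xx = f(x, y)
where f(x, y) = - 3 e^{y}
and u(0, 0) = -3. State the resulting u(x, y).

Substitute the ansatz u = A e^{y} into the left-hand side.
Derivatives of the ansatz:
  u_yy = A e^{y}
  u_xx = 0
Term by term:
  u_yy = A e^{y}
  2·u_xx = 0
So the left-hand side equals
  A e^{y}
This must equal f(x, y) = - 3 e^{y} identically.
Matching coefficients of the independent functions:
  [e^{y}]:  A = -3
Solving: A = -3.
Check against the point condition:
  u(0, 0) = -3  ⟹  A = -3  ✓
Hence u(x, y) = - 3 e^{y}.

Answer: u(x, y) = - 3 e^{y}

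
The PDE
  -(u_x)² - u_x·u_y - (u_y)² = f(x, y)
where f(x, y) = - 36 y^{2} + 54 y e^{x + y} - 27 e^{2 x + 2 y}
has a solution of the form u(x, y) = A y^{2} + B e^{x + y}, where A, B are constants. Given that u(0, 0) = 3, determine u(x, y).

Substitute the ansatz u = A y^{2} + B e^{x + y} into the left-hand side.
Derivatives of the ansatz:
  u_x = B e^{x} e^{y}
  u_y = 2 A y + B e^{x} e^{y}
Term by term:
  -(u_x)² = - B^{2} e^{2 x} e^{2 y}
  -u_x·u_y = - 2 A B y e^{x} e^{y} - B^{2} e^{2 x} e^{2 y}
  -(u_y)² = - 4 A^{2} y^{2} - 4 A B y e^{x} e^{y} - B^{2} e^{2 x} e^{2 y}
So the left-hand side equals
  - 4 A^{2} y^{2} - 6 A B y e^{x} e^{y} - 3 B^{2} e^{2 x} e^{2 y}
This must equal f(x, y) identically; expanded, f = - 36 y^{2} + 54 y e^{x} e^{y} - 27 e^{2 x} e^{2 y}.
Matching coefficients of the independent functions:
  [y^{2}]:  - 4 A^{2} = -36
  [e^{2 x} e^{2 y}]:  - 3 B^{2} = -27
  [y e^{x} e^{y}]:  - 6 A B = 54
These equations allow (A, B) = (-3, 3) or (3, -3).
Impose the point condition(s):
  u(0, 0) = 3  ⟹  B = 3
Only A = -3, B = 3 satisfies everything.
Hence u(x, y) = - 3 y^{2} + 3 e^{x + y}.

Answer: u(x, y) = - 3 y^{2} + 3 e^{x + y}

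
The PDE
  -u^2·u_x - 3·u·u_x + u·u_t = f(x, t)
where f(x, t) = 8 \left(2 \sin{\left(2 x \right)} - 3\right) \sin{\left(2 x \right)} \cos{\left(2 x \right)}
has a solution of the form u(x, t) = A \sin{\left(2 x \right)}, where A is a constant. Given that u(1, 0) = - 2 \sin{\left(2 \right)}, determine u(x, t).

Substitute the ansatz u = A \sin{\left(2 x \right)} into the left-hand side.
Derivatives of the ansatz:
  u_x = 2 A \cos{\left(2 x \right)}
  u_t = 0
Term by term:
  -u^2·u_x = - 2 A^{3} \sin^{2}{\left(2 x \right)} \cos{\left(2 x \right)}
  -3·u·u_x = - 6 A^{2} \sin{\left(2 x \right)} \cos{\left(2 x \right)}
  u·u_t = 0
So the left-hand side equals
  - 2 A^{3} \sin^{2}{\left(2 x \right)} \cos{\left(2 x \right)} - 6 A^{2} \sin{\left(2 x \right)} \cos{\left(2 x \right)}
This must equal f(x, t) identically; expanded, f = 16 \sin^{2}{\left(2 x \right)} \cos{\left(2 x \right)} - 24 \sin{\left(2 x \right)} \cos{\left(2 x \right)}.
Matching coefficients of the independent functions:
  [\sin{\left(2 x \right)} \cos{\left(2 x \right)}]:  - 6 A^{2} = -24
  [\sin^{2}{\left(2 x \right)} \cos{\left(2 x \right)}]:  - 2 A^{3} = 16
Solving: A = -2.
Check against the point condition:
  u(1, 0) = - 2 \sin{\left(2 \right)}  ⟹  A \sin{\left(2 \right)} = - 2 \sin{\left(2 \right)}  ✓
Hence u(x, t) = - 2 \sin{\left(2 x \right)}.

Answer: u(x, t) = - 2 \sin{\left(2 x \right)}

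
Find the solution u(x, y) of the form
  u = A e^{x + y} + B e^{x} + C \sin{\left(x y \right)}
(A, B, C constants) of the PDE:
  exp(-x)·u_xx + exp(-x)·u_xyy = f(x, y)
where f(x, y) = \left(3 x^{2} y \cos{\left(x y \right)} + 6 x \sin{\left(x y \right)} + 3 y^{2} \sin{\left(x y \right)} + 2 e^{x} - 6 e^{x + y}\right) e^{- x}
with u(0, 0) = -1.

Substitute the ansatz u = A e^{x + y} + B e^{x} + C \sin{\left(x y \right)} into the left-hand side.
Derivatives of the ansatz:
  u_xx = A e^{x} e^{y} + B e^{x} - C y^{2} \sin{\left(x y \right)}
  u_xyy = A e^{x} e^{y} - C x^{2} y \cos{\left(x y \right)} - 2 C x \sin{\left(x y \right)}
Term by term:
  exp(-x)·u_xx = A e^{y} + B - C y^{2} e^{- x} \sin{\left(x y \right)}
  exp(-x)·u_xyy = A e^{y} - C x^{2} y e^{- x} \cos{\left(x y \right)} - 2 C x e^{- x} \sin{\left(x y \right)}
So the left-hand side equals
  2 A e^{y} + B - C x^{2} y e^{- x} \cos{\left(x y \right)} - 2 C x e^{- x} \sin{\left(x y \right)} - C y^{2} e^{- x} \sin{\left(x y \right)}
This must equal f(x, y) identically; expanded, f = 3 x^{2} y e^{- x} \cos{\left(x y \right)} + 6 x e^{- x} \sin{\left(x y \right)} + 3 y^{2} e^{- x} \sin{\left(x y \right)} - 6 e^{y} + 2.
Matching coefficients of the independent functions:
  [constant term]:  B = 2
  [x e^{- x} \sin{\left(x y \right)}]:  - 2 C = 6
  [y^{2} e^{- x} \sin{\left(x y \right)}, x^{2} y e^{- x} \cos{\left(x y \right)}]:  - C = 3
  [e^{y}]:  2 A = -6
Solving: A = -3, B = 2, C = -3.
Check against the point condition:
  u(0, 0) = -1  ⟹  A + B = -1  ✓
Hence u(x, y) = 2 e^{x} - 3 e^{x + y} - 3 \sin{\left(x y \right)}.

Answer: u(x, y) = 2 e^{x} - 3 e^{x + y} - 3 \sin{\left(x y \right)}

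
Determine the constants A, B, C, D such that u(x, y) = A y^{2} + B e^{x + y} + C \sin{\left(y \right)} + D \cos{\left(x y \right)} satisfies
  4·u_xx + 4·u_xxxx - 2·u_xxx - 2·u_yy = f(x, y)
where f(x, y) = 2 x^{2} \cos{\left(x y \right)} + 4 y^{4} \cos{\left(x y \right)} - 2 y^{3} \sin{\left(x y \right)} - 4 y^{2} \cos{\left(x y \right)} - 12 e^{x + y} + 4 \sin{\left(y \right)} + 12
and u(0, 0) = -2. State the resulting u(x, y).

Answer: u(x, y) = - 3 y^{2} - 3 e^{x + y} + 2 \sin{\left(y \right)} + \cos{\left(x y \right)}

Derivation:
Substitute the ansatz u = A y^{2} + B e^{x + y} + C \sin{\left(y \right)} + D \cos{\left(x y \right)} into the left-hand side.
Derivatives of the ansatz:
  u_xx = B e^{x} e^{y} - D y^{2} \cos{\left(x y \right)}
  u_xxxx = B e^{x} e^{y} + D y^{4} \cos{\left(x y \right)}
  u_xxx = B e^{x} e^{y} + D y^{3} \sin{\left(x y \right)}
  u_yy = 2 A + B e^{x} e^{y} - C \sin{\left(y \right)} - D x^{2} \cos{\left(x y \right)}
Term by term:
  4·u_xx = 4 B e^{x} e^{y} - 4 D y^{2} \cos{\left(x y \right)}
  4·u_xxxx = 4 B e^{x} e^{y} + 4 D y^{4} \cos{\left(x y \right)}
  -2·u_xxx = - 2 B e^{x} e^{y} - 2 D y^{3} \sin{\left(x y \right)}
  -2·u_yy = - 4 A - 2 B e^{x} e^{y} + 2 C \sin{\left(y \right)} + 2 D x^{2} \cos{\left(x y \right)}
So the left-hand side equals
  - 4 A + 4 B e^{x} e^{y} + 2 C \sin{\left(y \right)} + 2 D x^{2} \cos{\left(x y \right)} + 4 D y^{4} \cos{\left(x y \right)} - 2 D y^{3} \sin{\left(x y \right)} - 4 D y^{2} \cos{\left(x y \right)}
This must equal f(x, y) identically; expanded, f = 2 x^{2} \cos{\left(x y \right)} + 4 y^{4} \cos{\left(x y \right)} - 2 y^{3} \sin{\left(x y \right)} - 4 y^{2} \cos{\left(x y \right)} - 12 e^{x} e^{y} + 4 \sin{\left(y \right)} + 12.
Matching coefficients of the independent functions:
  [constant term]:  - 4 A = 12
  [x^{2} \cos{\left(x y \right)}]:  2 D = 2
  [y^{2} \cos{\left(x y \right)}]:  - 4 D = -4
  [y^{3} \sin{\left(x y \right)}]:  - 2 D = -2
  [y^{4} \cos{\left(x y \right)}]:  4 D = 4
  [e^{x} e^{y}]:  4 B = -12
  [\sin{\left(y \right)}]:  2 C = 4
Solving: A = -3, B = -3, C = 2, D = 1.
Check against the point condition:
  u(0, 0) = -2  ⟹  B + D = -2  ✓
Hence u(x, y) = - 3 y^{2} - 3 e^{x + y} + 2 \sin{\left(y \right)} + \cos{\left(x y \right)}.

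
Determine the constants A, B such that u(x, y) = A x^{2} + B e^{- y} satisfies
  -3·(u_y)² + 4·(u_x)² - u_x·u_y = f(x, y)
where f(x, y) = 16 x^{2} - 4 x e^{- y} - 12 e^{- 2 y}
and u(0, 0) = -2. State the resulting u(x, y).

Substitute the ansatz u = A x^{2} + B e^{- y} into the left-hand side.
Derivatives of the ansatz:
  u_y = - B e^{- y}
  u_x = 2 A x
Term by term:
  -3·(u_y)² = - 3 B^{2} e^{- 2 y}
  4·(u_x)² = 16 A^{2} x^{2}
  -u_x·u_y = 2 A B x e^{- y}
So the left-hand side equals
  16 A^{2} x^{2} + 2 A B x e^{- y} - 3 B^{2} e^{- 2 y}
This must equal f(x, y) = 16 x^{2} - 4 x e^{- y} - 12 e^{- 2 y} identically.
Matching coefficients of the independent functions:
  [x^{2}]:  16 A^{2} = 16
  [x e^{- y}]:  2 A B = -4
  [e^{- 2 y}]:  - 3 B^{2} = -12
These equations allow (A, B) = (-1, 2) or (1, -2).
Impose the point condition(s):
  u(0, 0) = -2  ⟹  B = -2
Only A = 1, B = -2 satisfies everything.
Hence u(x, y) = x^{2} - 2 e^{- y}.

Answer: u(x, y) = x^{2} - 2 e^{- y}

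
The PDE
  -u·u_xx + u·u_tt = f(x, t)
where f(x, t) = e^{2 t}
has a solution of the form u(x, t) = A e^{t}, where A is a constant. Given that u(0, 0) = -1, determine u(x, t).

Substitute the ansatz u = A e^{t} into the left-hand side.
Derivatives of the ansatz:
  u_xx = 0
  u_tt = A e^{t}
Term by term:
  -u·u_xx = 0
  u·u_tt = A^{2} e^{2 t}
So the left-hand side equals
  A^{2} e^{2 t}
This must equal f(x, t) = e^{2 t} identically.
Matching coefficients of the independent functions:
  [e^{2 t}]:  A^{2} = 1
These equations allow (A) = (-1) or (1).
Impose the point condition(s):
  u(0, 0) = -1  ⟹  A = -1
Only A = -1 satisfies everything.
Hence u(x, t) = - e^{t}.

Answer: u(x, t) = - e^{t}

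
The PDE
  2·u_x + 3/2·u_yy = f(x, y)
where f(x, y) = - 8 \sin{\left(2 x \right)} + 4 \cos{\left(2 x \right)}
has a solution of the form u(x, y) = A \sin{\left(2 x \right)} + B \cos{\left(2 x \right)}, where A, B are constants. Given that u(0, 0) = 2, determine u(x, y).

Answer: u(x, y) = \sin{\left(2 x \right)} + 2 \cos{\left(2 x \right)}

Derivation:
Substitute the ansatz u = A \sin{\left(2 x \right)} + B \cos{\left(2 x \right)} into the left-hand side.
Derivatives of the ansatz:
  u_x = 2 A \cos{\left(2 x \right)} - 2 B \sin{\left(2 x \right)}
  u_yy = 0
Term by term:
  2·u_x = 4 A \cos{\left(2 x \right)} - 4 B \sin{\left(2 x \right)}
  3/2·u_yy = 0
So the left-hand side equals
  4 A \cos{\left(2 x \right)} - 4 B \sin{\left(2 x \right)}
This must equal f(x, y) = - 8 \sin{\left(2 x \right)} + 4 \cos{\left(2 x \right)} identically.
Matching coefficients of the independent functions:
  [\sin{\left(2 x \right)}]:  - 4 B = -8
  [\cos{\left(2 x \right)}]:  4 A = 4
Solving: A = 1, B = 2.
Check against the point condition:
  u(0, 0) = 2  ⟹  B = 2  ✓
Hence u(x, y) = \sin{\left(2 x \right)} + 2 \cos{\left(2 x \right)}.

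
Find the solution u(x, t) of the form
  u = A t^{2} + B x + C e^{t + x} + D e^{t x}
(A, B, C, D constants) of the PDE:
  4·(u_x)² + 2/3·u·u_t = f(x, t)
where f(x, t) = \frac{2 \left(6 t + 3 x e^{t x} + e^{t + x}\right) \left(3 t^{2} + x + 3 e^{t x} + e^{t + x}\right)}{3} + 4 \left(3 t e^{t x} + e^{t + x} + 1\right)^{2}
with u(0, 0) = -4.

Answer: u(x, t) = - 3 t^{2} - x - 3 e^{t x} - e^{t + x}

Derivation:
Substitute the ansatz u = A t^{2} + B x + C e^{t + x} + D e^{t x} into the left-hand side.
Derivatives of the ansatz:
  u_x = B + C e^{t} e^{x} + D t e^{t x}
  u_t = 2 A t + C e^{t} e^{x} + D x e^{t x}
Term by term:
  4·(u_x)² = 4 B^{2} + 8 B C e^{t} e^{x} + 8 B D t e^{t x} + 4 C^{2} e^{2 t} e^{2 x} + 8 C D t e^{t} e^{x} e^{t x} + 4 D^{2} t^{2} e^{2 t x}
  2/3·u·u_t = \frac{4 A^{2} t^{3}}{3} + \frac{4 A B t x}{3} + \frac{2 A C t^{2} e^{t} e^{x}}{3} + \frac{4 A C t e^{t} e^{x}}{3} + \frac{2 A D t^{2} x e^{t x}}{3} + \frac{4 A D t e^{t x}}{3} + \frac{2 B C x e^{t} e^{x}}{3} + \frac{2 B D x^{2} e^{t x}}{3} + \frac{2 C^{2} e^{2 t} e^{2 x}}{3} + \frac{2 C D x e^{t} e^{x} e^{t x}}{3} + \frac{2 C D e^{t} e^{x} e^{t x}}{3} + \frac{2 D^{2} x e^{2 t x}}{3}
So the left-hand side equals
  \frac{4 A^{2} t^{3}}{3} + \frac{4 A B t x}{3} + \frac{2 A C t^{2} e^{t} e^{x}}{3} + \frac{4 A C t e^{t} e^{x}}{3} + \frac{2 A D t^{2} x e^{t x}}{3} + \frac{4 A D t e^{t x}}{3} + 4 B^{2} + \frac{2 B C x e^{t} e^{x}}{3} + 8 B C e^{t} e^{x} + 8 B D t e^{t x} + \frac{2 B D x^{2} e^{t x}}{3} + \frac{14 C^{2} e^{2 t} e^{2 x}}{3} + 8 C D t e^{t} e^{x} e^{t x} + \frac{2 C D x e^{t} e^{x} e^{t x}}{3} + \frac{2 C D e^{t} e^{x} e^{t x}}{3} + 4 D^{2} t^{2} e^{2 t x} + \frac{2 D^{2} x e^{2 t x}}{3}
This must equal f(x, t) identically; expanded, f = 12 t^{3} + 6 t^{2} x e^{t x} + 2 t^{2} e^{t} e^{x} + 36 t^{2} e^{2 t x} + 4 t x + 24 t e^{t} e^{x} e^{t x} + 4 t e^{t} e^{x} + 36 t e^{t x} + 2 x^{2} e^{t x} + 2 x e^{t} e^{x} e^{t x} + \frac{2 x e^{t} e^{x}}{3} + 6 x e^{2 t x} + \frac{14 e^{2 t} e^{2 x}}{3} + 2 e^{t} e^{x} e^{t x} + 8 e^{t} e^{x} + 4.
Matching coefficients of the independent functions:
(each divided by its leading coefficient; functions giving the same equation are listed together)
  [constant term]:  B^{2} - 1 = 0
  [t^{3}]:  A^{2} - 9 = 0
  [t x]:  A B - 3 = 0
  [t e^{t x}]:  A D + 6 B D - 27 = 0
  [t^{2} e^{2 t x}, x e^{2 t x}]:  D^{2} - 9 = 0
  [x^{2} e^{t x}]:  B D - 3 = 0
  [e^{t} e^{x}, x e^{t} e^{x}]:  B C - 1 = 0
  [e^{2 t} e^{2 x}]:  C^{2} - 1 = 0
  [t e^{t} e^{x}, t^{2} e^{t} e^{x}]:  A C - 3 = 0
  [t^{2} x e^{t x}]:  A D - 9 = 0
  [e^{t} e^{x} e^{t x}, t e^{t} e^{x} e^{t x}, x e^{t} e^{x} e^{t x}]:  C D - 3 = 0
These equations allow (A, B, C, D) = (-3, -1, -1, -3) or (3, 1, 1, 3).
Impose the point condition(s):
  u(0, 0) = -4  ⟹  C + D = -4
Only A = -3, B = -1, C = -1, D = -3 satisfies everything.
Hence u(x, t) = - 3 t^{2} - x - 3 e^{t x} - e^{t + x}.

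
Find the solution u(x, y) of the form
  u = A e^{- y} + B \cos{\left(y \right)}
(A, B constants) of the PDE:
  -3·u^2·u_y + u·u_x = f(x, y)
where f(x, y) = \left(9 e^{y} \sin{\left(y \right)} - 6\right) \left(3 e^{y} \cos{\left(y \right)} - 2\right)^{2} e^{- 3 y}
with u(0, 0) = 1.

Substitute the ansatz u = A e^{- y} + B \cos{\left(y \right)} into the left-hand side.
Derivatives of the ansatz:
  u_y = - A e^{- y} - B \sin{\left(y \right)}
  u_x = 0
Term by term:
  -3·u^2·u_y = 3 A^{3} e^{- 3 y} + 3 A^{2} B e^{- 2 y} \sin{\left(y \right)} + 6 A^{2} B e^{- 2 y} \cos{\left(y \right)} + 6 A B^{2} e^{- y} \sin{\left(y \right)} \cos{\left(y \right)} + 3 A B^{2} e^{- y} \cos^{2}{\left(y \right)} + 3 B^{3} \sin{\left(y \right)} \cos^{2}{\left(y \right)}
  u·u_x = 0
So the left-hand side equals
  3 A^{3} e^{- 3 y} + 3 A^{2} B e^{- 2 y} \sin{\left(y \right)} + 6 A^{2} B e^{- 2 y} \cos{\left(y \right)} + 6 A B^{2} e^{- y} \sin{\left(y \right)} \cos{\left(y \right)} + 3 A B^{2} e^{- y} \cos^{2}{\left(y \right)} + 3 B^{3} \sin{\left(y \right)} \cos^{2}{\left(y \right)}
This must equal f(x, y) identically; expanded, f = 81 \sin{\left(y \right)} \cos^{2}{\left(y \right)} - 108 e^{- y} \sin{\left(y \right)} \cos{\left(y \right)} - 54 e^{- y} \cos^{2}{\left(y \right)} + 36 e^{- 2 y} \sin{\left(y \right)} + 72 e^{- 2 y} \cos{\left(y \right)} - 24 e^{- 3 y}.
Matching coefficients of the independent functions:
  [e^{- 2 y} \sin{\left(y \right)}]:  3 A^{2} B = 36
  [e^{- 2 y} \cos{\left(y \right)}]:  6 A^{2} B = 72
  [e^{- y} \cos^{2}{\left(y \right)}]:  3 A B^{2} = -54
  [\sin{\left(y \right)} \cos^{2}{\left(y \right)}]:  3 B^{3} = 81
  [e^{- y} \sin{\left(y \right)} \cos{\left(y \right)}]:  6 A B^{2} = -108
  [e^{- 3 y}]:  3 A^{3} = -24
Solving: A = -2, B = 3.
Check against the point condition:
  u(0, 0) = 1  ⟹  A + B = 1  ✓
Hence u(x, y) = 3 \cos{\left(y \right)} - 2 e^{- y}.

Answer: u(x, y) = 3 \cos{\left(y \right)} - 2 e^{- y}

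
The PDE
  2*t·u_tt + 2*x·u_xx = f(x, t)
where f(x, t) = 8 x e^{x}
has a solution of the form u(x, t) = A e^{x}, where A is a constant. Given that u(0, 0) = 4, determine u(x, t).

Answer: u(x, t) = 4 e^{x}

Derivation:
Substitute the ansatz u = A e^{x} into the left-hand side.
Derivatives of the ansatz:
  u_tt = 0
  u_xx = A e^{x}
Term by term:
  2*t·u_tt = 0
  2*x·u_xx = 2 A x e^{x}
So the left-hand side equals
  2 A x e^{x}
This must equal f(x, t) = 8 x e^{x} identically.
Matching coefficients of the independent functions:
  [x e^{x}]:  2 A = 8
Solving: A = 4.
Check against the point condition:
  u(0, 0) = 4  ⟹  A = 4  ✓
Hence u(x, t) = 4 e^{x}.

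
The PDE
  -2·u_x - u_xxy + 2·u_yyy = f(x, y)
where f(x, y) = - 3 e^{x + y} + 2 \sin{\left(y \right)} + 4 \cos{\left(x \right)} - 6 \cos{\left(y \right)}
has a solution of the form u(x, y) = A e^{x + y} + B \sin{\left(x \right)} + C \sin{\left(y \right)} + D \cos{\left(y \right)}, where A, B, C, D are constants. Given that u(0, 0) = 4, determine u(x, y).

Answer: u(x, y) = 3 e^{x + y} - 2 \sin{\left(x \right)} + 3 \sin{\left(y \right)} + \cos{\left(y \right)}

Derivation:
Substitute the ansatz u = A e^{x + y} + B \sin{\left(x \right)} + C \sin{\left(y \right)} + D \cos{\left(y \right)} into the left-hand side.
Derivatives of the ansatz:
  u_x = A e^{x} e^{y} + B \cos{\left(x \right)}
  u_xxy = A e^{x} e^{y}
  u_yyy = A e^{x} e^{y} - C \cos{\left(y \right)} + D \sin{\left(y \right)}
Term by term:
  -2·u_x = - 2 A e^{x} e^{y} - 2 B \cos{\left(x \right)}
  -u_xxy = - A e^{x} e^{y}
  2·u_yyy = 2 A e^{x} e^{y} - 2 C \cos{\left(y \right)} + 2 D \sin{\left(y \right)}
So the left-hand side equals
  - A e^{x} e^{y} - 2 B \cos{\left(x \right)} - 2 C \cos{\left(y \right)} + 2 D \sin{\left(y \right)}
This must equal f(x, y) identically; expanded, f = - 3 e^{x} e^{y} + 2 \sin{\left(y \right)} + 4 \cos{\left(x \right)} - 6 \cos{\left(y \right)}.
Matching coefficients of the independent functions:
  [e^{x} e^{y}]:  - A = -3
  [\sin{\left(y \right)}]:  2 D = 2
  [\cos{\left(x \right)}]:  - 2 B = 4
  [\cos{\left(y \right)}]:  - 2 C = -6
Solving: A = 3, B = -2, C = 3, D = 1.
Check against the point condition:
  u(0, 0) = 4  ⟹  A + D = 4  ✓
Hence u(x, y) = 3 e^{x + y} - 2 \sin{\left(x \right)} + 3 \sin{\left(y \right)} + \cos{\left(y \right)}.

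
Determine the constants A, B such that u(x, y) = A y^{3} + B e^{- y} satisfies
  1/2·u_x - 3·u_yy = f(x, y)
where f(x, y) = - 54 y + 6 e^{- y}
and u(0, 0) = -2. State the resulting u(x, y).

Answer: u(x, y) = 3 y^{3} - 2 e^{- y}

Derivation:
Substitute the ansatz u = A y^{3} + B e^{- y} into the left-hand side.
Derivatives of the ansatz:
  u_x = 0
  u_yy = 6 A y + B e^{- y}
Term by term:
  1/2·u_x = 0
  -3·u_yy = - 18 A y - 3 B e^{- y}
So the left-hand side equals
  - 18 A y - 3 B e^{- y}
This must equal f(x, y) = - 54 y + 6 e^{- y} identically.
Matching coefficients of the independent functions:
  [y]:  - 18 A = -54
  [e^{- y}]:  - 3 B = 6
Solving: A = 3, B = -2.
Check against the point condition:
  u(0, 0) = -2  ⟹  B = -2  ✓
Hence u(x, y) = 3 y^{3} - 2 e^{- y}.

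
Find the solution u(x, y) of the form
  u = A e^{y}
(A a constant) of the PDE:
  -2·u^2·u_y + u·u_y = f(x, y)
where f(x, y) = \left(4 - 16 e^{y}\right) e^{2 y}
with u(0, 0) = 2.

Substitute the ansatz u = A e^{y} into the left-hand side.
Derivatives of the ansatz:
  u_y = A e^{y}
Term by term:
  -2·u^2·u_y = - 2 A^{3} e^{3 y}
  u·u_y = A^{2} e^{2 y}
So the left-hand side equals
  - 2 A^{3} e^{3 y} + A^{2} e^{2 y}
This must equal f(x, y) identically; expanded, f = - 16 e^{3 y} + 4 e^{2 y}.
Matching coefficients of the independent functions:
  [e^{2 y}]:  A^{2} = 4
  [e^{3 y}]:  - 2 A^{3} = -16
Solving: A = 2.
Check against the point condition:
  u(0, 0) = 2  ⟹  A = 2  ✓
Hence u(x, y) = 2 e^{y}.

Answer: u(x, y) = 2 e^{y}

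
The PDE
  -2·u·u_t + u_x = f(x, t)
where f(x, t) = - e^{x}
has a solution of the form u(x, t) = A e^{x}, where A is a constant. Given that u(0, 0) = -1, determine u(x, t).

Substitute the ansatz u = A e^{x} into the left-hand side.
Derivatives of the ansatz:
  u_t = 0
  u_x = A e^{x}
Term by term:
  -2·u·u_t = 0
  u_x = A e^{x}
So the left-hand side equals
  A e^{x}
This must equal f(x, t) = - e^{x} identically.
Matching coefficients of the independent functions:
  [e^{x}]:  A = -1
Solving: A = -1.
Check against the point condition:
  u(0, 0) = -1  ⟹  A = -1  ✓
Hence u(x, t) = - e^{x}.

Answer: u(x, t) = - e^{x}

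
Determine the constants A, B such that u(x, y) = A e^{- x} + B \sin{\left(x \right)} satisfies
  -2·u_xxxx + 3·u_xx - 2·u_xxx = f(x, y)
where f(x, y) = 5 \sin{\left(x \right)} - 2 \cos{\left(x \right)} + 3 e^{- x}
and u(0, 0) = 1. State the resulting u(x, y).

Substitute the ansatz u = A e^{- x} + B \sin{\left(x \right)} into the left-hand side.
Derivatives of the ansatz:
  u_xxxx = A e^{- x} + B \sin{\left(x \right)}
  u_xx = A e^{- x} - B \sin{\left(x \right)}
  u_xxx = - A e^{- x} - B \cos{\left(x \right)}
Term by term:
  -2·u_xxxx = - 2 A e^{- x} - 2 B \sin{\left(x \right)}
  3·u_xx = 3 A e^{- x} - 3 B \sin{\left(x \right)}
  -2·u_xxx = 2 A e^{- x} + 2 B \cos{\left(x \right)}
So the left-hand side equals
  3 A e^{- x} - 5 B \sin{\left(x \right)} + 2 B \cos{\left(x \right)}
This must equal f(x, y) = 5 \sin{\left(x \right)} - 2 \cos{\left(x \right)} + 3 e^{- x} identically.
Matching coefficients of the independent functions:
  [e^{- x}]:  3 A = 3
  [\sin{\left(x \right)}]:  - 5 B = 5
  [\cos{\left(x \right)}]:  2 B = -2
Solving: A = 1, B = -1.
Check against the point condition:
  u(0, 0) = 1  ⟹  A = 1  ✓
Hence u(x, y) = - \sin{\left(x \right)} + e^{- x}.

Answer: u(x, y) = - \sin{\left(x \right)} + e^{- x}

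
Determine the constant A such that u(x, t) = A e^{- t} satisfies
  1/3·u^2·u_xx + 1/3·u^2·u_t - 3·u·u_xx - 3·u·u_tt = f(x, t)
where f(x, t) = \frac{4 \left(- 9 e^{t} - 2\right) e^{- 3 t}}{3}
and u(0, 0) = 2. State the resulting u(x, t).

Substitute the ansatz u = A e^{- t} into the left-hand side.
Derivatives of the ansatz:
  u_xx = 0
  u_t = - A e^{- t}
  u_tt = A e^{- t}
Term by term:
  1/3·u^2·u_xx = 0
  1/3·u^2·u_t = - \frac{A^{3} e^{- 3 t}}{3}
  -3·u·u_xx = 0
  -3·u·u_tt = - 3 A^{2} e^{- 2 t}
So the left-hand side equals
  - \frac{A^{3} e^{- 3 t}}{3} - 3 A^{2} e^{- 2 t}
This must equal f(x, t) = \frac{4 \left(- 9 e^{t} - 2\right) e^{- 3 t}}{3} identically.
Matching coefficients of the independent functions:
  [e^{- 3 t}]:  - \frac{A^{3}}{3} = - \frac{8}{3}
  [e^{- 2 t}]:  - 3 A^{2} = -12
Solving: A = 2.
Check against the point condition:
  u(0, 0) = 2  ⟹  A = 2  ✓
Hence u(x, t) = 2 e^{- t}.

Answer: u(x, t) = 2 e^{- t}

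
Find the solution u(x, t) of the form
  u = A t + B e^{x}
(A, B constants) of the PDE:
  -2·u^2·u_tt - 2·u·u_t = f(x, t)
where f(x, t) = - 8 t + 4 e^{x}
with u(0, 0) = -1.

Substitute the ansatz u = A t + B e^{x} into the left-hand side.
Derivatives of the ansatz:
  u_tt = 0
  u_t = A
Term by term:
  -2·u^2·u_tt = 0
  -2·u·u_t = - 2 A^{2} t - 2 A B e^{x}
So the left-hand side equals
  - 2 A^{2} t - 2 A B e^{x}
This must equal f(x, t) = - 8 t + 4 e^{x} identically.
Matching coefficients of the independent functions:
  [t]:  - 2 A^{2} = -8
  [e^{x}]:  - 2 A B = 4
These equations allow (A, B) = (-2, 1) or (2, -1).
Impose the point condition(s):
  u(0, 0) = -1  ⟹  B = -1
Only A = 2, B = -1 satisfies everything.
Hence u(x, t) = 2 t - e^{x}.

Answer: u(x, t) = 2 t - e^{x}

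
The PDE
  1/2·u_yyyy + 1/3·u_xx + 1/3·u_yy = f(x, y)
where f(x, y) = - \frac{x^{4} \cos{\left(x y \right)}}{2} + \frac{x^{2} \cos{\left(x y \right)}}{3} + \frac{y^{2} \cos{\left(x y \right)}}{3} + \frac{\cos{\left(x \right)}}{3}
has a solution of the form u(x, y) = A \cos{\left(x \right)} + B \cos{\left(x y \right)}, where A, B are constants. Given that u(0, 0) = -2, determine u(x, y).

Substitute the ansatz u = A \cos{\left(x \right)} + B \cos{\left(x y \right)} into the left-hand side.
Derivatives of the ansatz:
  u_yyyy = B x^{4} \cos{\left(x y \right)}
  u_xx = - A \cos{\left(x \right)} - B y^{2} \cos{\left(x y \right)}
  u_yy = - B x^{2} \cos{\left(x y \right)}
Term by term:
  1/2·u_yyyy = \frac{B x^{4} \cos{\left(x y \right)}}{2}
  1/3·u_xx = - \frac{A \cos{\left(x \right)}}{3} - \frac{B y^{2} \cos{\left(x y \right)}}{3}
  1/3·u_yy = - \frac{B x^{2} \cos{\left(x y \right)}}{3}
So the left-hand side equals
  - \frac{A \cos{\left(x \right)}}{3} + \frac{B x^{4} \cos{\left(x y \right)}}{2} - \frac{B x^{2} \cos{\left(x y \right)}}{3} - \frac{B y^{2} \cos{\left(x y \right)}}{3}
This must equal f(x, y) = - \frac{x^{4} \cos{\left(x y \right)}}{2} + \frac{x^{2} \cos{\left(x y \right)}}{3} + \frac{y^{2} \cos{\left(x y \right)}}{3} + \frac{\cos{\left(x \right)}}{3} identically.
Matching coefficients of the independent functions:
  [x^{2} \cos{\left(x y \right)}, y^{2} \cos{\left(x y \right)}]:  - \frac{B}{3} = \frac{1}{3}
  [x^{4} \cos{\left(x y \right)}]:  \frac{B}{2} = - \frac{1}{2}
  [\cos{\left(x \right)}]:  - \frac{A}{3} = \frac{1}{3}
Solving: A = -1, B = -1.
Check against the point condition:
  u(0, 0) = -2  ⟹  A + B = -2  ✓
Hence u(x, y) = - \cos{\left(x \right)} - \cos{\left(x y \right)}.

Answer: u(x, y) = - \cos{\left(x \right)} - \cos{\left(x y \right)}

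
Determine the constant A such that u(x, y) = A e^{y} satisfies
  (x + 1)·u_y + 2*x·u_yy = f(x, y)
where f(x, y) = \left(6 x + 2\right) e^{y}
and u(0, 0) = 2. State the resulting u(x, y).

Substitute the ansatz u = A e^{y} into the left-hand side.
Derivatives of the ansatz:
  u_y = A e^{y}
  u_yy = A e^{y}
Term by term:
  (x + 1)·u_y = A x e^{y} + A e^{y}
  2*x·u_yy = 2 A x e^{y}
So the left-hand side equals
  3 A x e^{y} + A e^{y}
This must equal f(x, y) identically; expanded, f = 6 x e^{y} + 2 e^{y}.
Matching coefficients of the independent functions:
  [x e^{y}]:  3 A = 6
  [e^{y}]:  A = 2
Solving: A = 2.
Check against the point condition:
  u(0, 0) = 2  ⟹  A = 2  ✓
Hence u(x, y) = 2 e^{y}.

Answer: u(x, y) = 2 e^{y}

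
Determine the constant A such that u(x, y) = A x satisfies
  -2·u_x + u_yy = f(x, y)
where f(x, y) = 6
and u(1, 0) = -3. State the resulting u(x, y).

Substitute the ansatz u = A x into the left-hand side.
Derivatives of the ansatz:
  u_x = A
  u_yy = 0
Term by term:
  -2·u_x = - 2 A
  u_yy = 0
So the left-hand side equals
  - 2 A
This must equal f(x, y) = 6 identically.
Matching coefficients of the independent functions:
  [constant term]:  - 2 A = 6
Solving: A = -3.
Check against the point condition:
  u(1, 0) = -3  ⟹  A = -3  ✓
Hence u(x, y) = - 3 x.

Answer: u(x, y) = - 3 x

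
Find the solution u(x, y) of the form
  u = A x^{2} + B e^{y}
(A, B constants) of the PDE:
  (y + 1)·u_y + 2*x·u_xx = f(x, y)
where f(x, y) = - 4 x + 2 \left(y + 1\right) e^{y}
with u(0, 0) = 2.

Answer: u(x, y) = - x^{2} + 2 e^{y}

Derivation:
Substitute the ansatz u = A x^{2} + B e^{y} into the left-hand side.
Derivatives of the ansatz:
  u_y = B e^{y}
  u_xx = 2 A
Term by term:
  (y + 1)·u_y = B y e^{y} + B e^{y}
  2*x·u_xx = 4 A x
So the left-hand side equals
  4 A x + B y e^{y} + B e^{y}
This must equal f(x, y) identically; expanded, f = - 4 x + 2 y e^{y} + 2 e^{y}.
Matching coefficients of the independent functions:
  [x]:  4 A = -4
  [y e^{y}, e^{y}]:  B = 2
Solving: A = -1, B = 2.
Check against the point condition:
  u(0, 0) = 2  ⟹  B = 2  ✓
Hence u(x, y) = - x^{2} + 2 e^{y}.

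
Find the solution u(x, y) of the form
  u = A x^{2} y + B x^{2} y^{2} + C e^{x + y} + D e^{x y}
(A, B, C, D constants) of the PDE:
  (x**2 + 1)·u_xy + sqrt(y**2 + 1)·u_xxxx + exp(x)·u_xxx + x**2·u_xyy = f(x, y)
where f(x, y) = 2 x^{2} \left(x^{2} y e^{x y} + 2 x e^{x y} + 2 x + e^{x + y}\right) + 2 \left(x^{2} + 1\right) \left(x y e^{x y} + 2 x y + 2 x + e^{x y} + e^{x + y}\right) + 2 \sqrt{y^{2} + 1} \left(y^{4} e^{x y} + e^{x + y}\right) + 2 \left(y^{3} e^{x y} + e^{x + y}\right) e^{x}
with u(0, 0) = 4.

Substitute the ansatz u = A x^{2} y + B x^{2} y^{2} + C e^{x + y} + D e^{x y} into the left-hand side.
Derivatives of the ansatz:
  u_xy = 2 A x + 4 B x y + C e^{x} e^{y} + D x y e^{x y} + D e^{x y}
  u_xxxx = C e^{x} e^{y} + D y^{4} e^{x y}
  u_xxx = C e^{x} e^{y} + D y^{3} e^{x y}
  u_xyy = 4 B x + C e^{x} e^{y} + D x^{2} y e^{x y} + 2 D x e^{x y}
Term by term:
  (x**2 + 1)·u_xy = 2 A x^{3} + 2 A x + 4 B x^{3} y + 4 B x y + C x^{2} e^{x} e^{y} + C e^{x} e^{y} + D x^{3} y e^{x y} + D x^{2} e^{x y} + D x y e^{x y} + D e^{x y}
  sqrt(y**2 + 1)·u_xxxx = C \sqrt{y^{2} + 1} e^{x} e^{y} + D y^{4} \sqrt{y^{2} + 1} e^{x y}
  exp(x)·u_xxx = C e^{2 x} e^{y} + D y^{3} e^{x} e^{x y}
  x**2·u_xyy = 4 B x^{3} + C x^{2} e^{x} e^{y} + D x^{4} y e^{x y} + 2 D x^{3} e^{x y}
So the left-hand side equals
  2 A x^{3} + 2 A x + 4 B x^{3} y + 4 B x^{3} + 4 B x y + 2 C x^{2} e^{x} e^{y} + C \sqrt{y^{2} + 1} e^{x} e^{y} + C e^{2 x} e^{y} + C e^{x} e^{y} + D x^{4} y e^{x y} + D x^{3} y e^{x y} + 2 D x^{3} e^{x y} + D x^{2} e^{x y} + D x y e^{x y} + D y^{4} \sqrt{y^{2} + 1} e^{x y} + D y^{3} e^{x} e^{x y} + D e^{x y}
This must equal f(x, y) identically; expanded, f = 2 x^{4} y e^{x y} + 2 x^{3} y e^{x y} + 4 x^{3} y + 4 x^{3} e^{x y} + 8 x^{3} + 4 x^{2} e^{x} e^{y} + 2 x^{2} e^{x y} + 2 x y e^{x y} + 4 x y + 4 x + 2 y^{4} \sqrt{y^{2} + 1} e^{x y} + 2 y^{3} e^{x} e^{x y} + 2 \sqrt{y^{2} + 1} e^{x} e^{y} + 2 e^{2 x} e^{y} + 2 e^{x} e^{y} + 2 e^{x y}.
Matching coefficients of the independent functions:
(each divided by its leading coefficient; functions giving the same equation are listed together)
  [x]:  A - 2 = 0
  [x^{3}]:  A + 2 B - 4 = 0
  [x y, x^{3} y]:  B - 1 = 0
  [x^{2} e^{x y}, x^{3} e^{x y}, x y e^{x y}, …]:  D - 2 = 0
  [e^{x} e^{y}, e^{2 x} e^{y}, x^{2} e^{x} e^{y}, …]:  C - 2 = 0
Solving: A = 2, B = 1, C = 2, D = 2.
Check against the point condition:
  u(0, 0) = 4  ⟹  C + D = 4  ✓
Hence u(x, y) = x^{2} y^{2} + 2 x^{2} y + 2 e^{x y} + 2 e^{x + y}.

Answer: u(x, y) = x^{2} y^{2} + 2 x^{2} y + 2 e^{x y} + 2 e^{x + y}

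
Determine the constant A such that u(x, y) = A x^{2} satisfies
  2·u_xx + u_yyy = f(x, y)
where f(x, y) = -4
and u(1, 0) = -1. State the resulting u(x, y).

Substitute the ansatz u = A x^{2} into the left-hand side.
Derivatives of the ansatz:
  u_xx = 2 A
  u_yyy = 0
Term by term:
  2·u_xx = 4 A
  u_yyy = 0
So the left-hand side equals
  4 A
This must equal f(x, y) = -4 identically.
Matching coefficients of the independent functions:
  [constant term]:  4 A = -4
Solving: A = -1.
Check against the point condition:
  u(1, 0) = -1  ⟹  A = -1  ✓
Hence u(x, y) = - x^{2}.

Answer: u(x, y) = - x^{2}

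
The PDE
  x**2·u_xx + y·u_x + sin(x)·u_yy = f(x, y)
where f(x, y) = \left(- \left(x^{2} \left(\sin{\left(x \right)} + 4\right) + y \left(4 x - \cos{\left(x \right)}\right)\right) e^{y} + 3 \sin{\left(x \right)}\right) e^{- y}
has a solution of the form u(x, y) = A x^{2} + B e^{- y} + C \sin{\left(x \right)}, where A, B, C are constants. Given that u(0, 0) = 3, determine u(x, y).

Substitute the ansatz u = A x^{2} + B e^{- y} + C \sin{\left(x \right)} into the left-hand side.
Derivatives of the ansatz:
  u_xx = 2 A - C \sin{\left(x \right)}
  u_x = 2 A x + C \cos{\left(x \right)}
  u_yy = B e^{- y}
Term by term:
  x**2·u_xx = 2 A x^{2} - C x^{2} \sin{\left(x \right)}
  y·u_x = 2 A x y + C y \cos{\left(x \right)}
  sin(x)·u_yy = B e^{- y} \sin{\left(x \right)}
So the left-hand side equals
  2 A x^{2} + 2 A x y + B e^{- y} \sin{\left(x \right)} - C x^{2} \sin{\left(x \right)} + C y \cos{\left(x \right)}
This must equal f(x, y) identically; expanded, f = - x^{2} \sin{\left(x \right)} - 4 x^{2} - 4 x y + y \cos{\left(x \right)} + 3 e^{- y} \sin{\left(x \right)}.
Matching coefficients of the independent functions:
  [x^{2}, x y]:  2 A = -4
  [x^{2} \sin{\left(x \right)}]:  - C = -1
  [y \cos{\left(x \right)}]:  C = 1
  [e^{- y} \sin{\left(x \right)}]:  B = 3
Solving: A = -2, B = 3, C = 1.
Check against the point condition:
  u(0, 0) = 3  ⟹  B = 3  ✓
Hence u(x, y) = - 2 x^{2} + \sin{\left(x \right)} + 3 e^{- y}.

Answer: u(x, y) = - 2 x^{2} + \sin{\left(x \right)} + 3 e^{- y}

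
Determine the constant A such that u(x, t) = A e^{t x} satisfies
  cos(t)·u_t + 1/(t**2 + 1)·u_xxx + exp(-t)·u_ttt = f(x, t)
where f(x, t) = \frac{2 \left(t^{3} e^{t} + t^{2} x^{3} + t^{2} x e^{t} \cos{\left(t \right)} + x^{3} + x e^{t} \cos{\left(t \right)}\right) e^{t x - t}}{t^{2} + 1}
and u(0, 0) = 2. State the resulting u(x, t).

Substitute the ansatz u = A e^{t x} into the left-hand side.
Derivatives of the ansatz:
  u_t = A x e^{t x}
  u_xxx = A t^{3} e^{t x}
  u_ttt = A x^{3} e^{t x}
Term by term:
  cos(t)·u_t = A x e^{t x} \cos{\left(t \right)}
  1/(t**2 + 1)·u_xxx = \frac{A t^{3} e^{t x}}{t^{2} + 1}
  exp(-t)·u_ttt = A x^{3} e^{- t} e^{t x}
So the left-hand side equals
  \frac{A t^{3} e^{t x}}{t^{2} + 1} + A x^{3} e^{- t} e^{t x} + A x e^{t x} \cos{\left(t \right)}
This must equal f(x, t) identically; expanded, f = \frac{2 t^{3} e^{t x}}{t^{2} + 1} + 2 x^{3} e^{- t} e^{t x} + 2 x e^{t x} \cos{\left(t \right)}.
Matching coefficients of the independent functions:
  [\frac{t^{3} e^{t x}}{t^{2} + 1}, x e^{t x} \cos{\left(t \right)}, x^{3} e^{- t} e^{t x}]:  A = 2
Solving: A = 2.
Check against the point condition:
  u(0, 0) = 2  ⟹  A = 2  ✓
Hence u(x, t) = 2 e^{t x}.

Answer: u(x, t) = 2 e^{t x}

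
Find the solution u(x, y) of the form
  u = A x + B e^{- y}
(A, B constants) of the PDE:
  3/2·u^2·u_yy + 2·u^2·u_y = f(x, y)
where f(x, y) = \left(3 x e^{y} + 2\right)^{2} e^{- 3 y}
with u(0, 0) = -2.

Substitute the ansatz u = A x + B e^{- y} into the left-hand side.
Derivatives of the ansatz:
  u_yy = B e^{- y}
  u_y = - B e^{- y}
Term by term:
  3/2·u^2·u_yy = \frac{3 A^{2} B x^{2} e^{- y}}{2} + 3 A B^{2} x e^{- 2 y} + \frac{3 B^{3} e^{- 3 y}}{2}
  2·u^2·u_y = - 2 A^{2} B x^{2} e^{- y} - 4 A B^{2} x e^{- 2 y} - 2 B^{3} e^{- 3 y}
So the left-hand side equals
  - \frac{A^{2} B x^{2} e^{- y}}{2} - A B^{2} x e^{- 2 y} - \frac{B^{3} e^{- 3 y}}{2}
This must equal f(x, y) identically; expanded, f = 9 x^{2} e^{- y} + 12 x e^{- 2 y} + 4 e^{- 3 y}.
Matching coefficients of the independent functions:
  [x e^{- 2 y}]:  - A B^{2} = 12
  [x^{2} e^{- y}]:  - \frac{A^{2} B}{2} = 9
  [e^{- 3 y}]:  - \frac{B^{3}}{2} = 4
Solving: A = -3, B = -2.
Check against the point condition:
  u(0, 0) = -2  ⟹  B = -2  ✓
Hence u(x, y) = - 3 x - 2 e^{- y}.

Answer: u(x, y) = - 3 x - 2 e^{- y}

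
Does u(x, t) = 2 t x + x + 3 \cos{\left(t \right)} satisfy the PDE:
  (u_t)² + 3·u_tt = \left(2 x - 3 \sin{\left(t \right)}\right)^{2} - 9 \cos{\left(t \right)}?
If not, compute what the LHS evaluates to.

Answer: Yes

Derivation:
Evaluate each term of the left-hand side for u = 2 t x + x + 3 \cos{\left(t \right)}.
Derivatives:
  u_t = 2 x - 3 \sin{\left(t \right)}
  u_tt = - 3 \cos{\left(t \right)}
Terms:
  (u_t)² = \left(2 x - 3 \sin{\left(t \right)}\right)^{2}
  3·u_tt = - 9 \cos{\left(t \right)}
Sum: LHS = \left(2 x - 3 \sin{\left(t \right)}\right)^{2} - 9 \cos{\left(t \right)}
This is exactly the given right-hand side, so u is a solution.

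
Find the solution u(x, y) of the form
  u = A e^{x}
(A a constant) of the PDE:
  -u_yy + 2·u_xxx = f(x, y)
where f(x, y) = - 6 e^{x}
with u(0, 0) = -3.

Substitute the ansatz u = A e^{x} into the left-hand side.
Derivatives of the ansatz:
  u_yy = 0
  u_xxx = A e^{x}
Term by term:
  -u_yy = 0
  2·u_xxx = 2 A e^{x}
So the left-hand side equals
  2 A e^{x}
This must equal f(x, y) = - 6 e^{x} identically.
Matching coefficients of the independent functions:
  [e^{x}]:  2 A = -6
Solving: A = -3.
Check against the point condition:
  u(0, 0) = -3  ⟹  A = -3  ✓
Hence u(x, y) = - 3 e^{x}.

Answer: u(x, y) = - 3 e^{x}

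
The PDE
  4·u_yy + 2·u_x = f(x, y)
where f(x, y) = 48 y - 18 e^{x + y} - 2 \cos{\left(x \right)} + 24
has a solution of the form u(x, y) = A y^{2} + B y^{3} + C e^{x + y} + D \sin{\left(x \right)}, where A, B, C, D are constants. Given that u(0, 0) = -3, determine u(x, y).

Answer: u(x, y) = 2 y^{3} + 3 y^{2} - 3 e^{x + y} - \sin{\left(x \right)}

Derivation:
Substitute the ansatz u = A y^{2} + B y^{3} + C e^{x + y} + D \sin{\left(x \right)} into the left-hand side.
Derivatives of the ansatz:
  u_yy = 2 A + 6 B y + C e^{x} e^{y}
  u_x = C e^{x} e^{y} + D \cos{\left(x \right)}
Term by term:
  4·u_yy = 8 A + 24 B y + 4 C e^{x} e^{y}
  2·u_x = 2 C e^{x} e^{y} + 2 D \cos{\left(x \right)}
So the left-hand side equals
  8 A + 24 B y + 6 C e^{x} e^{y} + 2 D \cos{\left(x \right)}
This must equal f(x, y) identically; expanded, f = 48 y - 18 e^{x} e^{y} - 2 \cos{\left(x \right)} + 24.
Matching coefficients of the independent functions:
  [constant term]:  8 A = 24
  [y]:  24 B = 48
  [e^{x} e^{y}]:  6 C = -18
  [\cos{\left(x \right)}]:  2 D = -2
Solving: A = 3, B = 2, C = -3, D = -1.
Check against the point condition:
  u(0, 0) = -3  ⟹  C = -3  ✓
Hence u(x, y) = 2 y^{3} + 3 y^{2} - 3 e^{x + y} - \sin{\left(x \right)}.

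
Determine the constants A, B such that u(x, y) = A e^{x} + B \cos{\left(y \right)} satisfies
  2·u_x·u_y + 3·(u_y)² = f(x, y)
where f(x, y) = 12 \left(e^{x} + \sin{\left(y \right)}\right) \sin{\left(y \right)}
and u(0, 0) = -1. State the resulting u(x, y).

Substitute the ansatz u = A e^{x} + B \cos{\left(y \right)} into the left-hand side.
Derivatives of the ansatz:
  u_x = A e^{x}
  u_y = - B \sin{\left(y \right)}
Term by term:
  2·u_x·u_y = - 2 A B e^{x} \sin{\left(y \right)}
  3·(u_y)² = 3 B^{2} \sin^{2}{\left(y \right)}
So the left-hand side equals
  - 2 A B e^{x} \sin{\left(y \right)} + 3 B^{2} \sin^{2}{\left(y \right)}
This must equal f(x, y) identically; expanded, f = 12 e^{x} \sin{\left(y \right)} + 12 \sin^{2}{\left(y \right)}.
Matching coefficients of the independent functions:
  [e^{x} \sin{\left(y \right)}]:  - 2 A B = 12
  [\sin^{2}{\left(y \right)}]:  3 B^{2} = 12
These equations allow (A, B) = (-3, 2) or (3, -2).
Impose the point condition(s):
  u(0, 0) = -1  ⟹  A + B = -1
Only A = -3, B = 2 satisfies everything.
Hence u(x, y) = - 3 e^{x} + 2 \cos{\left(y \right)}.

Answer: u(x, y) = - 3 e^{x} + 2 \cos{\left(y \right)}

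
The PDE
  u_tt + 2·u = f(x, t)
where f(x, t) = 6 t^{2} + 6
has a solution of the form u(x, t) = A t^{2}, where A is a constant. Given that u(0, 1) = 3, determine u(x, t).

Substitute the ansatz u = A t^{2} into the left-hand side.
Derivatives of the ansatz:
  u_tt = 2 A
Term by term:
  u_tt = 2 A
  2·u = 2 A t^{2}
So the left-hand side equals
  2 A t^{2} + 2 A
This must equal f(x, t) = 6 t^{2} + 6 identically.
Matching coefficients of the independent functions:
  [constant term, t^{2}]:  2 A = 6
Solving: A = 3.
Check against the point condition:
  u(0, 1) = 3  ⟹  A = 3  ✓
Hence u(x, t) = 3 t^{2}.

Answer: u(x, t) = 3 t^{2}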